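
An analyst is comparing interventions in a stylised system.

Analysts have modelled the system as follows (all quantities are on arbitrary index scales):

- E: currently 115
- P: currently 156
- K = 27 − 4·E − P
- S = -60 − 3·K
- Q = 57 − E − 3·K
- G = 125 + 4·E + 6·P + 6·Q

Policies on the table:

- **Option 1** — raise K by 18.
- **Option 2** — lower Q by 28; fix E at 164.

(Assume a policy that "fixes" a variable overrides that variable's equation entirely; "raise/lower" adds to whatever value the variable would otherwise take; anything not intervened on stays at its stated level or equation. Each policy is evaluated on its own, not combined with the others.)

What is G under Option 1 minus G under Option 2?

Option 1 (K + 18):
  E = 115
  P = 156
  K = 27 − 4·115 − 156 (+18 from intervention) = -571
  Q = 57 − 115 − 3·(-571) = 1655
  G = 125 + 4·115 + 6·156 + 6·1655 = 11451
Option 2 (Q − 28, E := 164):
  E = 164
  P = 156
  K = 27 − 4·164 − 156 = -785
  Q = 57 − 164 − 3·(-785) (−28 from intervention) = 2220
  G = 125 + 4·164 + 6·156 + 6·2220 = 15037
G: 11451 − 15037 = -3586

-3586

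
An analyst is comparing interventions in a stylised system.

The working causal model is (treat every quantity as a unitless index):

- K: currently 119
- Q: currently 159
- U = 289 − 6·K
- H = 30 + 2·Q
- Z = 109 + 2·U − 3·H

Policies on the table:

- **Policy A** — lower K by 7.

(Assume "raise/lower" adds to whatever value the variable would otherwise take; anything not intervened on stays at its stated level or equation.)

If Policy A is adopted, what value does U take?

Policy A (K − 7):
  K = 119 − 7 = 112
  U = 289 − 6·112 = -383

-383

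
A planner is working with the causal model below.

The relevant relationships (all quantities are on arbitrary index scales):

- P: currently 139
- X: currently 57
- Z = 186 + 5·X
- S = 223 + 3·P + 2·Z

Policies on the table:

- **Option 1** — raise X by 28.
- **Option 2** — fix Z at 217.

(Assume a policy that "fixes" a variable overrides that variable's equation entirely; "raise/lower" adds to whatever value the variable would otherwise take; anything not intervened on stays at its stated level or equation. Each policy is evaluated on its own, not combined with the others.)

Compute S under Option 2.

Option 2 (Z := 217):
  P = 139
  X = 57
  Z = 217
  S = 223 + 3·139 + 2·217 = 1074

1074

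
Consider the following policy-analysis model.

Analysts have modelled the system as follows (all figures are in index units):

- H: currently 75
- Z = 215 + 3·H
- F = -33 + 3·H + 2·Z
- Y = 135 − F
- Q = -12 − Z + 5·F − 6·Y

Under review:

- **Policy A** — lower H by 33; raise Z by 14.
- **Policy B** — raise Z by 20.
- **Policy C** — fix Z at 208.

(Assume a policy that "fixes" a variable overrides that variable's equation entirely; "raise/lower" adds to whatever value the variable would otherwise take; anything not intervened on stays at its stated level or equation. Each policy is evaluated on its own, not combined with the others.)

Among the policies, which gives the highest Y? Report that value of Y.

Policy A (H − 33, Z + 14):
  H = 75 − 33 = 42
  Z = 215 + 3·42 (+14 from intervention) = 355
  F = -33 + 3·42 + 2·355 = 803
  Y = 135 − 803 = -668
Policy B (Z + 20):
  H = 75
  Z = 215 + 3·75 (+20 from intervention) = 460
  F = -33 + 3·75 + 2·460 = 1112
  Y = 135 − 1112 = -977
Policy C (Z := 208):
  H = 75
  Z = 208
  F = -33 + 3·75 + 2·208 = 608
  Y = 135 − 608 = -473
Comparing — Policy A: Y=-668, Policy B: Y=-977, Policy C: Y=-473. Highest is -473 (Policy C).

-473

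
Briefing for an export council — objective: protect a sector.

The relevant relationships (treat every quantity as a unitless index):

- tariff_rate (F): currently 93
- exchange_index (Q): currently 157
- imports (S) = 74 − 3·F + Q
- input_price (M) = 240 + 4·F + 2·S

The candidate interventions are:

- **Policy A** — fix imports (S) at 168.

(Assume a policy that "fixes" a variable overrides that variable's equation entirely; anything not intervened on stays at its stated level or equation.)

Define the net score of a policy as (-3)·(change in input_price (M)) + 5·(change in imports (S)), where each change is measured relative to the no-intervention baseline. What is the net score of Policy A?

-216

Baseline:
  F = 93
  Q = 157
  S = 74 − 3·93 + 157 = -48
  M = 240 + 4·93 + 2·(-48) = 516
Policy A (S := 168):
  F = 93
  Q = 157
  S = 168
  M = 240 + 4·93 + 2·168 = 948
ΔM = 948 − 516 = 432; ΔS = 168 − (-48) = 216
Score = (-3)·432 + 5·216 = -216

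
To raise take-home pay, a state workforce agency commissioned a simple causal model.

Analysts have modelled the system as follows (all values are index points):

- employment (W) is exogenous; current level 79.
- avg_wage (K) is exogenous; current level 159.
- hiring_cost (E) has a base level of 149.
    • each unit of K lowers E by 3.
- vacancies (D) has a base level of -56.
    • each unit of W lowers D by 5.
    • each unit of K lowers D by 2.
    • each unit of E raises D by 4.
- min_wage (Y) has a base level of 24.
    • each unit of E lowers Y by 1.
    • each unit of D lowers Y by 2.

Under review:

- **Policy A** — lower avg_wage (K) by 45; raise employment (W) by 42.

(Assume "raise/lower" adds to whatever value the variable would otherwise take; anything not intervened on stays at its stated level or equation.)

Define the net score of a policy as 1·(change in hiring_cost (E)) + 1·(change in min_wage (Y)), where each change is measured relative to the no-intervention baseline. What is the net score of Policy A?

-840

Baseline:
  W = 79
  K = 159
  E = 149 − 3·159 = -328
  D = -56 − 5·79 − 2·159 + 4·(-328) = -2081
  Y = 24 − (-328) − 2·(-2081) = 4514
Policy A (K − 45, W + 42):
  W = 79 + 42 = 121
  K = 159 − 45 = 114
  E = 149 − 3·114 = -193
  D = -56 − 5·121 − 2·114 + 4·(-193) = -1661
  Y = 24 − (-193) − 2·(-1661) = 3539
ΔE = -193 − (-328) = 135; ΔY = 3539 − 4514 = -975
Score = 1·135 + 1·(-975) = -840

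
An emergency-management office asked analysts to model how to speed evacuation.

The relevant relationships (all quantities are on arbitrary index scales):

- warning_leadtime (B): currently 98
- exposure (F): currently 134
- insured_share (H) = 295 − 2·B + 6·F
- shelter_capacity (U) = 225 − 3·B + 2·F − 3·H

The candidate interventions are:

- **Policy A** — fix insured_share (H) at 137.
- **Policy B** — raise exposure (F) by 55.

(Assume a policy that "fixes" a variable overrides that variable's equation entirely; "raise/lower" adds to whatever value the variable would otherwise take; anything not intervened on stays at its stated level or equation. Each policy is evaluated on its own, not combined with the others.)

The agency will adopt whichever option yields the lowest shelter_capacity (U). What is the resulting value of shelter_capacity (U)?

-3390

Policy A (H := 137):
  B = 98
  F = 134
  H = 137
  U = 225 − 3·98 + 2·134 − 3·137 = -212
Policy B (F + 55):
  B = 98
  F = 134 + 55 = 189
  H = 295 − 2·98 + 6·189 = 1233
  U = 225 − 3·98 + 2·189 − 3·1233 = -3390
Comparing — Policy A: U=-212, Policy B: U=-3390. Lowest is -3390 (Policy B).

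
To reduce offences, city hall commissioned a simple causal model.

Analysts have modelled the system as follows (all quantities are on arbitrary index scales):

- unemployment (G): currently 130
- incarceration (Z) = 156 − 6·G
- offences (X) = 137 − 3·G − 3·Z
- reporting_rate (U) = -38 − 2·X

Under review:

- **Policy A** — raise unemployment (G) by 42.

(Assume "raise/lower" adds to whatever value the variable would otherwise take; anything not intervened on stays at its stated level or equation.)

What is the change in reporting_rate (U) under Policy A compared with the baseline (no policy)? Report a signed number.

-1260

Baseline:
  G = 130
  Z = 156 − 6·130 = -624
  X = 137 − 3·130 − 3·(-624) = 1619
  U = -38 − 2·1619 = -3276
Policy A (G + 42):
  G = 130 + 42 = 172
  Z = 156 − 6·172 = -876
  X = 137 − 3·172 − 3·(-876) = 2249
  U = -38 − 2·2249 = -4536
Change in U: -4536 − (-3276) = -1260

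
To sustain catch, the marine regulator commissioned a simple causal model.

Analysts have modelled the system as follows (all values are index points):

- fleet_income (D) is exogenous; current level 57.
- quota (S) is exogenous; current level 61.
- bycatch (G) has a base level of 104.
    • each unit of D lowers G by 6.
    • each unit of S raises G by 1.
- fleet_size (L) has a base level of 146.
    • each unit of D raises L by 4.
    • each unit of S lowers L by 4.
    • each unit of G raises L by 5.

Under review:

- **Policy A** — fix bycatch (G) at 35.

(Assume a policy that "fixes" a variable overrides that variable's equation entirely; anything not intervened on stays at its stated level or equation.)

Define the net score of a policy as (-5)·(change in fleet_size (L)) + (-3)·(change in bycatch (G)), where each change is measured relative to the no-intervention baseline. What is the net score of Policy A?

-5936

Baseline:
  D = 57
  S = 61
  G = 104 − 6·57 + 61 = -177
  L = 146 + 4·57 − 4·61 + 5·(-177) = -755
Policy A (G := 35):
  D = 57
  S = 61
  G = 35
  L = 146 + 4·57 − 4·61 + 5·35 = 305
ΔL = 305 − (-755) = 1060; ΔG = 35 − (-177) = 212
Score = (-5)·1060 + (-3)·212 = -5936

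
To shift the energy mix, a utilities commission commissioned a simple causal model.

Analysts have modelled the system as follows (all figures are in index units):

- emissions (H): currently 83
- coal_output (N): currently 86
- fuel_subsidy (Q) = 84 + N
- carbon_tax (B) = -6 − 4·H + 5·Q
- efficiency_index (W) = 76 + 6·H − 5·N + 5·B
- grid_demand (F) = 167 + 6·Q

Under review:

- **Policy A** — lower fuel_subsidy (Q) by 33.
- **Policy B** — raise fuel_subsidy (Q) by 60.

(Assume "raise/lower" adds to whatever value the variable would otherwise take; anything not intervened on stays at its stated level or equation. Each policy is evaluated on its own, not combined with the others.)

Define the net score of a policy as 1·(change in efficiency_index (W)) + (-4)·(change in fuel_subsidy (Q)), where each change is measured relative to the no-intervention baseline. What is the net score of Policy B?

Baseline:
  H = 83
  N = 86
  Q = 84 + 86 = 170
  B = -6 − 4·83 + 5·170 = 512
  W = 76 + 6·83 − 5·86 + 5·512 = 2704
Policy B (Q + 60):
  H = 83
  N = 86
  Q = 84 + 86 (+60 from intervention) = 230
  B = -6 − 4·83 + 5·230 = 812
  W = 76 + 6·83 − 5·86 + 5·812 = 4204
ΔW = 4204 − 2704 = 1500; ΔQ = 230 − 170 = 60
Score = 1·1500 + (-4)·60 = 1260

1260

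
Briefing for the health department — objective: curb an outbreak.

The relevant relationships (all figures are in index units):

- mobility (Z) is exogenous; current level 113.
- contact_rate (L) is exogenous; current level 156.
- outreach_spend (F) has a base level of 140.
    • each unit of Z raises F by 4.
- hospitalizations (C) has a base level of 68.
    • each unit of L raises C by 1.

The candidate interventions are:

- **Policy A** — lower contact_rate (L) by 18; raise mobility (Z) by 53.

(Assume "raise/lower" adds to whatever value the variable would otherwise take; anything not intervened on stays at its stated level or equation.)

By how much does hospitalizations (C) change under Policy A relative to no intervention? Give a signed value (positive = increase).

-18

Baseline:
  L = 156
  C = 68 + 156 = 224
Policy A (L − 18, Z + 53):
  L = 156 − 18 = 138
  C = 68 + 138 = 206
Change in C: 206 − 224 = -18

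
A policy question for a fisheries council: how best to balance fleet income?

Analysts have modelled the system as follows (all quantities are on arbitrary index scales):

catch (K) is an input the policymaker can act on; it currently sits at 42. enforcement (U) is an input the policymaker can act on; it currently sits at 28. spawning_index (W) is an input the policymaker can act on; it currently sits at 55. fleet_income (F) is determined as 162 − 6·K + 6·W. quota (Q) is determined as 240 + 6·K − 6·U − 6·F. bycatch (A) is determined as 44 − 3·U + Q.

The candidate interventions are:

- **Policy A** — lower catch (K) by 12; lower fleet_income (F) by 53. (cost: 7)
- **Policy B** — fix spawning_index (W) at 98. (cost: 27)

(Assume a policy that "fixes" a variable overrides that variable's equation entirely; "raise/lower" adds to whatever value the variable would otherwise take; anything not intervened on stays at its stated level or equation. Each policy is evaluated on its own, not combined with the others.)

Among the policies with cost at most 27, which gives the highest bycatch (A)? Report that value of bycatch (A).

Policy A (K − 12, F − 53):
  K = 42 − 12 = 30
  U = 28
  W = 55
  F = 162 − 6·30 + 6·55 (−53 from intervention) = 259
  Q = 240 + 6·30 − 6·28 − 6·259 = -1302
  A = 44 − 3·28 + (-1302) = -1342
Policy B (W := 98):
  K = 42
  U = 28
  W = 98
  F = 162 − 6·42 + 6·98 = 498
  Q = 240 + 6·42 − 6·28 − 6·498 = -2664
  A = 44 − 3·28 + (-2664) = -2704
Comparing — Policy A: A=-1342, Policy B: A=-2704. Highest is -1342 (Policy A).

-1342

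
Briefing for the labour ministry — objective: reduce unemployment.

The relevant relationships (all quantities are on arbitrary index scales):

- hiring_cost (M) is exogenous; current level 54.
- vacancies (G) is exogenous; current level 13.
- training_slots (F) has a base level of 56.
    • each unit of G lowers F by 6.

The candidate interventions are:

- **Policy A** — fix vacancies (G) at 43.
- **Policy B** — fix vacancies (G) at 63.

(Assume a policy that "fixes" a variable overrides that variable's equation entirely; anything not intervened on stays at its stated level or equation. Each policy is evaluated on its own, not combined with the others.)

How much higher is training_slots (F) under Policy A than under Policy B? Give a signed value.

Policy A (G := 43):
  G = 43
  F = 56 − 6·43 = -202
Policy B (G := 63):
  G = 63
  F = 56 − 6·63 = -322
F: -202 − (-322) = 120

120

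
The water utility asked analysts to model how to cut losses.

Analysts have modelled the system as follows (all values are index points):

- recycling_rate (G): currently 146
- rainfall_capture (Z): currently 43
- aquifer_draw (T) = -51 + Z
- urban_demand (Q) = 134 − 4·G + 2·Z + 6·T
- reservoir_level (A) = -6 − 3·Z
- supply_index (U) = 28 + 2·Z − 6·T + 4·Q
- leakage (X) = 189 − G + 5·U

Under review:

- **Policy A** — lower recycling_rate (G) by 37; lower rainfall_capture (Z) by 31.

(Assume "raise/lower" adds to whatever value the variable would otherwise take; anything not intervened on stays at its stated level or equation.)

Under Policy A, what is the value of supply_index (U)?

Policy A (G − 37, Z − 31):
  G = 146 − 37 = 109
  Z = 43 − 31 = 12
  T = -51 + 12 = -39
  Q = 134 − 4·109 + 2·12 + 6·(-39) = -512
  U = 28 + 2·12 − 6·(-39) + 4·(-512) = -1762

-1762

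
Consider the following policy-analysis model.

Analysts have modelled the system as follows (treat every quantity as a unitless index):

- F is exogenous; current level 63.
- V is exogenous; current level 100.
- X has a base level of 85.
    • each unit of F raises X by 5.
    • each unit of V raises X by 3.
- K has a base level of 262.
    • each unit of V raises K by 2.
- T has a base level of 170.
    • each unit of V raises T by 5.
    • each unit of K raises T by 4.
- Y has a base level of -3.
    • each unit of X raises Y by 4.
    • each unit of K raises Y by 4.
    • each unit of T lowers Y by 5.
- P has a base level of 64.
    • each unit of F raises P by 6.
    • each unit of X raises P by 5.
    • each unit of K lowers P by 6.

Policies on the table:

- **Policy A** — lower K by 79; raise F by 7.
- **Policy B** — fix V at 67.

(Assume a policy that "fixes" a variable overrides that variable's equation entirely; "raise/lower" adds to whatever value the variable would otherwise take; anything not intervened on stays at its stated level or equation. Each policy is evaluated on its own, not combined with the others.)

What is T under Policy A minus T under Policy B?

Policy A (K − 79, F + 7):
  V = 100
  K = 262 + 2·100 (−79 from intervention) = 383
  T = 170 + 5·100 + 4·383 = 2202
Policy B (V := 67):
  V = 67
  K = 262 + 2·67 = 396
  T = 170 + 5·67 + 4·396 = 2089
T: 2202 − 2089 = 113

113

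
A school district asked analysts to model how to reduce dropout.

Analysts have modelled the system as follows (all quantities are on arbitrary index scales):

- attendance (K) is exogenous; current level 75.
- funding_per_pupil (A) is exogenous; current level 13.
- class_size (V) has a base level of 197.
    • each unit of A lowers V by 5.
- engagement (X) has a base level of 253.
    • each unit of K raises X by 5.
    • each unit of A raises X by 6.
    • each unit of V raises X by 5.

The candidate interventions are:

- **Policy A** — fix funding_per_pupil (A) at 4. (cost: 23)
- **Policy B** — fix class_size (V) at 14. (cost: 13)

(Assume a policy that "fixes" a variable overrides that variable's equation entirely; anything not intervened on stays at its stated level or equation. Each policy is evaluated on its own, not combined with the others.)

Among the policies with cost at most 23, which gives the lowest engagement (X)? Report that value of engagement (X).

776

Policy A (A := 4):
  K = 75
  A = 4
  V = 197 − 5·4 = 177
  X = 253 + 5·75 + 6·4 + 5·177 = 1537
Policy B (V := 14):
  K = 75
  A = 13
  V = 14
  X = 253 + 5·75 + 6·13 + 5·14 = 776
Comparing — Policy A: X=1537, Policy B: X=776. Lowest is 776 (Policy B).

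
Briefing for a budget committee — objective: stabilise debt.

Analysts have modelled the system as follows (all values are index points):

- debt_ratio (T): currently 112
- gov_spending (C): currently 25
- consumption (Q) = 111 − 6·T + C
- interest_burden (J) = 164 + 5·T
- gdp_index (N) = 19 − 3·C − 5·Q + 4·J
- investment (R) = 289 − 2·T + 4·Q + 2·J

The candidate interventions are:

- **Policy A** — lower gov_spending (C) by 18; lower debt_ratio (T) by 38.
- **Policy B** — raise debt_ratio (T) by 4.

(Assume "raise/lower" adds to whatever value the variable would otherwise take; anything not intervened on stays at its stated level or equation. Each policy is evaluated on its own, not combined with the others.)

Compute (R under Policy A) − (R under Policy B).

600

Policy A (C − 18, T − 38):
  T = 112 − 38 = 74
  C = 25 − 18 = 7
  Q = 111 − 6·74 + 7 = -326
  J = 164 + 5·74 = 534
  R = 289 − 2·74 + 4·(-326) + 2·534 = -95
Policy B (T + 4):
  T = 112 + 4 = 116
  C = 25
  Q = 111 − 6·116 + 25 = -560
  J = 164 + 5·116 = 744
  R = 289 − 2·116 + 4·(-560) + 2·744 = -695
R: -95 − (-695) = 600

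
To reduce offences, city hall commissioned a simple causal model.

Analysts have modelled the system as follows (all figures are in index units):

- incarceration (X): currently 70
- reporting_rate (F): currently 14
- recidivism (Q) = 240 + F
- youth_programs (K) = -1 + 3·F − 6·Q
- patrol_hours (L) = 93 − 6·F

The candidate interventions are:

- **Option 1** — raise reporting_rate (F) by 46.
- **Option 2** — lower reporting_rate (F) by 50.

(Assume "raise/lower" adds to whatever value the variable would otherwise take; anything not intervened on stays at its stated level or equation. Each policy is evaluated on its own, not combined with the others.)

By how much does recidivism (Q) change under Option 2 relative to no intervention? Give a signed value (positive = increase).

-50

Baseline:
  F = 14
  Q = 240 + 14 = 254
Option 2 (F − 50):
  F = 14 − 50 = -36
  Q = 240 + (-36) = 204
Change in Q: 204 − 254 = -50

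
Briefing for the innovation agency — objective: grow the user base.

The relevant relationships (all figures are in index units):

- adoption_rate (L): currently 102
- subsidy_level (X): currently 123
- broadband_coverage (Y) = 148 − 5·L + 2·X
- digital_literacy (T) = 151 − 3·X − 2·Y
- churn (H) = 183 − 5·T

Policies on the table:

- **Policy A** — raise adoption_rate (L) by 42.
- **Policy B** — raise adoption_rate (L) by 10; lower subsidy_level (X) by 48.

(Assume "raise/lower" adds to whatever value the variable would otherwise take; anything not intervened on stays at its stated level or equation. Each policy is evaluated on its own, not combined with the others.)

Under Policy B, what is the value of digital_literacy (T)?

Policy B (L + 10, X − 48):
  L = 102 + 10 = 112
  X = 123 − 48 = 75
  Y = 148 − 5·112 + 2·75 = -262
  T = 151 − 3·75 − 2·(-262) = 450

450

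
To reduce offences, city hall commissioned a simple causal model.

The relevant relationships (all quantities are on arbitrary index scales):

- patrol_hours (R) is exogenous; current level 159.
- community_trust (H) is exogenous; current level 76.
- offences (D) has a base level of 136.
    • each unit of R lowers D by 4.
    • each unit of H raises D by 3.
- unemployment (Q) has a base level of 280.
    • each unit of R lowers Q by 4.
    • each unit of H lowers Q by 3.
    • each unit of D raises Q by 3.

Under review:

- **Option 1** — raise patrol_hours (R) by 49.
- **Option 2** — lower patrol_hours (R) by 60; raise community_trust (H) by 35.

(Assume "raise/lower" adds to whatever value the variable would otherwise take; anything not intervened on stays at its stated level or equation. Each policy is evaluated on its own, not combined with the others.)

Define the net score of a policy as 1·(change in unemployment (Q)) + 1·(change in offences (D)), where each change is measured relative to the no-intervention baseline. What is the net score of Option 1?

-980

Baseline:
  R = 159
  H = 76
  D = 136 − 4·159 + 3·76 = -272
  Q = 280 − 4·159 − 3·76 + 3·(-272) = -1400
Option 1 (R + 49):
  R = 159 + 49 = 208
  H = 76
  D = 136 − 4·208 + 3·76 = -468
  Q = 280 − 4·208 − 3·76 + 3·(-468) = -2184
ΔQ = -2184 − (-1400) = -784; ΔD = -468 − (-272) = -196
Score = 1·(-784) + 1·(-196) = -980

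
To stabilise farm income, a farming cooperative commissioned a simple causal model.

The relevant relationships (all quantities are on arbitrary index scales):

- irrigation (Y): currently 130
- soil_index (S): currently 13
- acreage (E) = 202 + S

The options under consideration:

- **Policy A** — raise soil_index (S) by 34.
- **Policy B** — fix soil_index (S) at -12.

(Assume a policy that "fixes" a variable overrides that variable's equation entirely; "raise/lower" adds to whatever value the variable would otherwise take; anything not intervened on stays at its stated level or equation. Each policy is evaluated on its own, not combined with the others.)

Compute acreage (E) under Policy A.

249

Policy A (S + 34):
  S = 13 + 34 = 47
  E = 202 + 47 = 249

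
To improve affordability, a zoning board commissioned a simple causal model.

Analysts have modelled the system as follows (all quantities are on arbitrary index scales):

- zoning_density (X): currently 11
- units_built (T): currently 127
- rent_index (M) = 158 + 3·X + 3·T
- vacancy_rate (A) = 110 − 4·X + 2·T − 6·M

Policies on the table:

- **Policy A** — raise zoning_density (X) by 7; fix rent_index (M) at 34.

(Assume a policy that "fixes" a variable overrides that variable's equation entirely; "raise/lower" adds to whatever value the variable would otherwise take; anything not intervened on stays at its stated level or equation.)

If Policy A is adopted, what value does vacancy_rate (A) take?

Policy A (X + 7, M := 34):
  X = 11 + 7 = 18
  T = 127
  M = 34
  A = 110 − 4·18 + 2·127 − 6·34 = 88

88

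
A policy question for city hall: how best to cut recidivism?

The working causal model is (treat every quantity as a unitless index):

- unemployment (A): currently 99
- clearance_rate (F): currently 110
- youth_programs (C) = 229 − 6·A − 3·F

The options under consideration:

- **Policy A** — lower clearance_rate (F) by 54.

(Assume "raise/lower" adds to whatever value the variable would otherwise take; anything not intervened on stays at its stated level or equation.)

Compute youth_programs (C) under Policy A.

-533

Policy A (F − 54):
  A = 99
  F = 110 − 54 = 56
  C = 229 − 6·99 − 3·56 = -533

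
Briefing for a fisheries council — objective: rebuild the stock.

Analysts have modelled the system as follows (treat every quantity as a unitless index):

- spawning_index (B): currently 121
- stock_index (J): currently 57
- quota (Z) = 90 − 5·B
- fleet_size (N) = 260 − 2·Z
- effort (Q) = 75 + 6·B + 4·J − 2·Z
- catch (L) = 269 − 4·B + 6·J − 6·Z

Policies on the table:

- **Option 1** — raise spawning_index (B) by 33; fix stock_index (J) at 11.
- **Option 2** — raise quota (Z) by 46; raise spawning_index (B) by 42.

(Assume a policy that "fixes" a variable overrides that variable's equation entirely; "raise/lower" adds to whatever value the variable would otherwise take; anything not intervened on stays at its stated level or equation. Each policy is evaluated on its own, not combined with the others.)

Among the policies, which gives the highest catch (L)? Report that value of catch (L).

Option 1 (B + 33, J := 11):
  B = 121 + 33 = 154
  J = 11
  Z = 90 − 5·154 = -680
  L = 269 − 4·154 + 6·11 − 6·(-680) = 3799
Option 2 (Z + 46, B + 42):
  B = 121 + 42 = 163
  J = 57
  Z = 90 − 5·163 (+46 from intervention) = -679
  L = 269 − 4·163 + 6·57 − 6·(-679) = 4033
Comparing — Option 1: L=3799, Option 2: L=4033. Highest is 4033 (Option 2).

4033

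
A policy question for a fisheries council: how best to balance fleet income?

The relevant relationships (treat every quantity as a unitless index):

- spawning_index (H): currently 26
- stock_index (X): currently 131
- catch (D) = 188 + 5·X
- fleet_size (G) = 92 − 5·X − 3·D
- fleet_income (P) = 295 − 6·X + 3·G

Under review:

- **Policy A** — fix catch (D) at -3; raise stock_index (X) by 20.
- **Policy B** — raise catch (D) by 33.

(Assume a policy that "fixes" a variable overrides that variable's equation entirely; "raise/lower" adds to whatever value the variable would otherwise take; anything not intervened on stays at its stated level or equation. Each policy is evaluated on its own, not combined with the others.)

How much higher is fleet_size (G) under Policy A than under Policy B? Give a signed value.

2537

Policy A (D := -3, X + 20):
  X = 131 + 20 = 151
  D = -3
  G = 92 − 5·151 − 3·(-3) = -654
Policy B (D + 33):
  X = 131
  D = 188 + 5·131 (+33 from intervention) = 876
  G = 92 − 5·131 − 3·876 = -3191
G: -654 − (-3191) = 2537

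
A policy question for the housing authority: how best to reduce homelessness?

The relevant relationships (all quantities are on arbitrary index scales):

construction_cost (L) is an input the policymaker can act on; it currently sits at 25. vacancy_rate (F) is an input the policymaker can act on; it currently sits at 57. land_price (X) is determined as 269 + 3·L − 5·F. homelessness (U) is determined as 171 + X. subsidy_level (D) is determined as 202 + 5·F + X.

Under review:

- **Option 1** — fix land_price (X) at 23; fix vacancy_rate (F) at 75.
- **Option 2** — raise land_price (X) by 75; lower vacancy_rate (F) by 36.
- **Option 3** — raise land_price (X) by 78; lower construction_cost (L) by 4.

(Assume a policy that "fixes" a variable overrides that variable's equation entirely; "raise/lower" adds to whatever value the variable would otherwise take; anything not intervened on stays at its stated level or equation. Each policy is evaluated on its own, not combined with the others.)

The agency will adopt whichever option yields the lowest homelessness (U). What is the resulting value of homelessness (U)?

Option 1 (X := 23, F := 75):
  L = 25
  F = 75
  X = 23
  U = 171 + 23 = 194
Option 2 (X + 75, F − 36):
  L = 25
  F = 57 − 36 = 21
  X = 269 + 3·25 − 5·21 (+75 from intervention) = 314
  U = 171 + 314 = 485
Option 3 (X + 78, L − 4):
  L = 25 − 4 = 21
  F = 57
  X = 269 + 3·21 − 5·57 (+78 from intervention) = 125
  U = 171 + 125 = 296
Comparing — Option 1: U=194, Option 2: U=485, Option 3: U=296. Lowest is 194 (Option 1).

194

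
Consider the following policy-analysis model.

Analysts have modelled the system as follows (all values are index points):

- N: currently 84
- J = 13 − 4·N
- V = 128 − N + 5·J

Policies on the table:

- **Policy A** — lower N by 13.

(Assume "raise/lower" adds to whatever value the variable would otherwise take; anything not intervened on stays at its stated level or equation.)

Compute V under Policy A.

Policy A (N − 13):
  N = 84 − 13 = 71
  J = 13 − 4·71 = -271
  V = 128 − 71 + 5·(-271) = -1298

-1298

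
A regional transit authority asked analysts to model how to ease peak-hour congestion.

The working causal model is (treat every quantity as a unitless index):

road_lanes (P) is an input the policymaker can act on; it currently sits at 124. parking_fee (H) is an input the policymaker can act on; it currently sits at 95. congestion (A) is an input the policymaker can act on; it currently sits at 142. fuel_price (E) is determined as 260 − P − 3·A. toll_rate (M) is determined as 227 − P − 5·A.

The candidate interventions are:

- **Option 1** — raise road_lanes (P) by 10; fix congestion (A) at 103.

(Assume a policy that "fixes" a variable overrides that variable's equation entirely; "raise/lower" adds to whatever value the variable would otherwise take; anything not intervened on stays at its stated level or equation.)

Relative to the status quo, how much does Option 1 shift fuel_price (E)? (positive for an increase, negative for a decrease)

Baseline:
  P = 124
  A = 142
  E = 260 − 124 − 3·142 = -290
Option 1 (P + 10, A := 103):
  P = 124 + 10 = 134
  A = 103
  E = 260 − 134 − 3·103 = -183
Change in E: -183 − (-290) = 107

107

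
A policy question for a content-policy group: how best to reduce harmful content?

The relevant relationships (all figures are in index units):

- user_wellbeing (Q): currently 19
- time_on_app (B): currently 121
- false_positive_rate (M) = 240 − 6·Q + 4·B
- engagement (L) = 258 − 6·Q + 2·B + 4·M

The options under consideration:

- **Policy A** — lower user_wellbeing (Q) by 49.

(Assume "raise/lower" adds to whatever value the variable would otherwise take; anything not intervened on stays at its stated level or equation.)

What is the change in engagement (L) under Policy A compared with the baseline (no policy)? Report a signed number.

Baseline:
  Q = 19
  B = 121
  M = 240 − 6·19 + 4·121 = 610
  L = 258 − 6·19 + 2·121 + 4·610 = 2826
Policy A (Q − 49):
  Q = 19 − 49 = -30
  B = 121
  M = 240 − 6·(-30) + 4·121 = 904
  L = 258 − 6·(-30) + 2·121 + 4·904 = 4296
Change in L: 4296 − 2826 = 1470

1470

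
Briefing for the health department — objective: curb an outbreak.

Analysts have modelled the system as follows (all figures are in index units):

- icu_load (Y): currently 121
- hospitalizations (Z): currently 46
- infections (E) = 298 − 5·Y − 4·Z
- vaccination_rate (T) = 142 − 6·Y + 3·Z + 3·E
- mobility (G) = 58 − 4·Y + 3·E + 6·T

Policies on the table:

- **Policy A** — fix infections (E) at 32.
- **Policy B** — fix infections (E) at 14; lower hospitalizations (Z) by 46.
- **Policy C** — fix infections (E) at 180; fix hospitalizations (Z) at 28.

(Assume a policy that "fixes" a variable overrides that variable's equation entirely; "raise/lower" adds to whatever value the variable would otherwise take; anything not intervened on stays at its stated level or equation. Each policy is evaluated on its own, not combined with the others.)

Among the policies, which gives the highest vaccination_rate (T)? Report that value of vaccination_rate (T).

40

Policy A (E := 32):
  Y = 121
  Z = 46
  E = 32
  T = 142 − 6·121 + 3·46 + 3·32 = -350
Policy B (E := 14, Z − 46):
  Y = 121
  Z = 46 − 46 = 0
  E = 14
  T = 142 − 6·121 + 3·0 + 3·14 = -542
Policy C (E := 180, Z := 28):
  Y = 121
  Z = 28
  E = 180
  T = 142 − 6·121 + 3·28 + 3·180 = 40
Comparing — Policy A: T=-350, Policy B: T=-542, Policy C: T=40. Highest is 40 (Policy C).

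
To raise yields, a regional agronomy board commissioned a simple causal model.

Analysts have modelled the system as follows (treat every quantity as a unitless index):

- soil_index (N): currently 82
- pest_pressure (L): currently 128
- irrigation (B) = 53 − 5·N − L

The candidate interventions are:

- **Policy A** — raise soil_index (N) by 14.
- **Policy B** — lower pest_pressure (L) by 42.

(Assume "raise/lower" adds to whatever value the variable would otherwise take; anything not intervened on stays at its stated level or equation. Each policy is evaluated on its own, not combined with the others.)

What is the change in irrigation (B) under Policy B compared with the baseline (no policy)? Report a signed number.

Baseline:
  N = 82
  L = 128
  B = 53 − 5·82 − 128 = -485
Policy B (L − 42):
  N = 82
  L = 128 − 42 = 86
  B = 53 − 5·82 − 86 = -443
Change in B: -443 − (-485) = 42

42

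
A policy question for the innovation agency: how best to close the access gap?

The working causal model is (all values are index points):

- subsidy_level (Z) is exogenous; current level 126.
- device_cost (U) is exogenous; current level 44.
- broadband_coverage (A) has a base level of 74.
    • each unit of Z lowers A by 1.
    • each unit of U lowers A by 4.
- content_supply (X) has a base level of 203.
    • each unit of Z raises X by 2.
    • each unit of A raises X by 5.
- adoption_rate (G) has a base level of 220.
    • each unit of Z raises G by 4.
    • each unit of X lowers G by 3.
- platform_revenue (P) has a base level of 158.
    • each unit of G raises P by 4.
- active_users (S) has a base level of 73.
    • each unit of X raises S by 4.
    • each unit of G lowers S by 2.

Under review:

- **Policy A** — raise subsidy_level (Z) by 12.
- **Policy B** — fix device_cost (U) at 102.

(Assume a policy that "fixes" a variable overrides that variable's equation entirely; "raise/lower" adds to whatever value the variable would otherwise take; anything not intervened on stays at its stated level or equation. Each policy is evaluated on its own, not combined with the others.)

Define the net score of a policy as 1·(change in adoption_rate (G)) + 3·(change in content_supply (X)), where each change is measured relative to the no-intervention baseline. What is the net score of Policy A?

Baseline:
  Z = 126
  U = 44
  A = 74 − 126 − 4·44 = -228
  X = 203 + 2·126 + 5·(-228) = -685
  G = 220 + 4·126 − 3·(-685) = 2779
Policy A (Z + 12):
  Z = 126 + 12 = 138
  U = 44
  A = 74 − 138 − 4·44 = -240
  X = 203 + 2·138 + 5·(-240) = -721
  G = 220 + 4·138 − 3·(-721) = 2935
ΔG = 2935 − 2779 = 156; ΔX = -721 − (-685) = -36
Score = 1·156 + 3·(-36) = 48

48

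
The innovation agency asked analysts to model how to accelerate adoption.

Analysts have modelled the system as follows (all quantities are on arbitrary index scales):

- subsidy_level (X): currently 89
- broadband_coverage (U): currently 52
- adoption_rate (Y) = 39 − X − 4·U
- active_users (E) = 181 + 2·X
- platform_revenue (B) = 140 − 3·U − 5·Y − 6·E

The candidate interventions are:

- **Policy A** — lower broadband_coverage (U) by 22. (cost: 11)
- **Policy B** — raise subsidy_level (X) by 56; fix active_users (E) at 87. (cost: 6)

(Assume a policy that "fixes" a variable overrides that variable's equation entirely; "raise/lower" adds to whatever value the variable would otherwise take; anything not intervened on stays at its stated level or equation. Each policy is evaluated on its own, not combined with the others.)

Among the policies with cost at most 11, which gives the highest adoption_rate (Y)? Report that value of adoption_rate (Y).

Policy A (U − 22):
  X = 89
  U = 52 − 22 = 30
  Y = 39 − 89 − 4·30 = -170
Policy B (X + 56, E := 87):
  X = 89 + 56 = 145
  U = 52
  Y = 39 − 145 − 4·52 = -314
Comparing — Policy A: Y=-170, Policy B: Y=-314. Highest is -170 (Policy A).

-170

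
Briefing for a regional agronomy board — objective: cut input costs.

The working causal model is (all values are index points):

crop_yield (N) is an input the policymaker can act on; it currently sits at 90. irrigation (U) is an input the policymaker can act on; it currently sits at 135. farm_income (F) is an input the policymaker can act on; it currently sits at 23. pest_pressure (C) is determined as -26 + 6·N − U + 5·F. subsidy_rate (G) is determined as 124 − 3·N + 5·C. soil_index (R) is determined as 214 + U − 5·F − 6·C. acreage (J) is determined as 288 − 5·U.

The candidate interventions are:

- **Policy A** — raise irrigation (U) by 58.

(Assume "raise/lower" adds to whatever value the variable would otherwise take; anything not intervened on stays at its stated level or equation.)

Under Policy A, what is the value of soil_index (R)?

Policy A (U + 58):
  N = 90
  U = 135 + 58 = 193
  F = 23
  C = -26 + 6·90 − 193 + 5·23 = 436
  R = 214 + 193 − 5·23 − 6·436 = -2324

-2324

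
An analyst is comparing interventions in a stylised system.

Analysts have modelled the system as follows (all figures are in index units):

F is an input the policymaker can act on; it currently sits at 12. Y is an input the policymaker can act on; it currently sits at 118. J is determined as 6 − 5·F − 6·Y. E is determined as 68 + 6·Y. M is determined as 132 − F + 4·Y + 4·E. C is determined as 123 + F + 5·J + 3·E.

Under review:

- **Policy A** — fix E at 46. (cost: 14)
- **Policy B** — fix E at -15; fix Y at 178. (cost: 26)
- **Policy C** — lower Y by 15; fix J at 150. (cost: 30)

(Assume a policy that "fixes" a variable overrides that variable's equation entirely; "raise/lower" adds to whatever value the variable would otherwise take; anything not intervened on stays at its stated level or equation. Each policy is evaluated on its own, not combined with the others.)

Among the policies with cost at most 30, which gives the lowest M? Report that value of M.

Policy A (E := 46):
  F = 12
  Y = 118
  E = 46
  M = 132 − 12 + 4·118 + 4·46 = 776
Policy B (E := -15, Y := 178):
  F = 12
  Y = 178
  E = -15
  M = 132 − 12 + 4·178 + 4·(-15) = 772
Policy C (Y − 15, J := 150):
  F = 12
  Y = 118 − 15 = 103
  E = 68 + 6·103 = 686
  M = 132 − 12 + 4·103 + 4·686 = 3276
Comparing — Policy A: M=776, Policy B: M=772, Policy C: M=3276. Lowest is 772 (Policy B).

772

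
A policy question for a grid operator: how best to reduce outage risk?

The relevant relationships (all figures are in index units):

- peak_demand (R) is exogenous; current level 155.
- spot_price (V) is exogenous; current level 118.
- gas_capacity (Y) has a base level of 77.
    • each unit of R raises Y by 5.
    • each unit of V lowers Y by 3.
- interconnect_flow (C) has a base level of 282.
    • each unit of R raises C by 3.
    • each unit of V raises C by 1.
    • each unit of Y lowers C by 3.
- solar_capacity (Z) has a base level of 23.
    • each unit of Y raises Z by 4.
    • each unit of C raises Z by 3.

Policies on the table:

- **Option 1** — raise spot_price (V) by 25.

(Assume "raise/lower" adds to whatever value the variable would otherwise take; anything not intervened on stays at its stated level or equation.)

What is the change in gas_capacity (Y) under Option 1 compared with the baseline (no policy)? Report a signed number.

-75

Baseline:
  R = 155
  V = 118
  Y = 77 + 5·155 − 3·118 = 498
Option 1 (V + 25):
  R = 155
  V = 118 + 25 = 143
  Y = 77 + 5·155 − 3·143 = 423
Change in Y: 423 − 498 = -75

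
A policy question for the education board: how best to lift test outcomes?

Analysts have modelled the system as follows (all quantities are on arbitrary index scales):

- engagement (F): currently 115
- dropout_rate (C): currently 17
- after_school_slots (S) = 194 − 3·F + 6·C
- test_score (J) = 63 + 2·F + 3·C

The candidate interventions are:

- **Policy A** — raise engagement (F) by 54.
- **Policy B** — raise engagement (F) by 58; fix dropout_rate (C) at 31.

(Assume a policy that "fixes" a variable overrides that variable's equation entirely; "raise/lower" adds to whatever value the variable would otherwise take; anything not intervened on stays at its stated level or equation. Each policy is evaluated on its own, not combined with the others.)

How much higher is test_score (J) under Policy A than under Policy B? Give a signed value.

-50

Policy A (F + 54):
  F = 115 + 54 = 169
  C = 17
  J = 63 + 2·169 + 3·17 = 452
Policy B (F + 58, C := 31):
  F = 115 + 58 = 173
  C = 31
  J = 63 + 2·173 + 3·31 = 502
J: 452 − 502 = -50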